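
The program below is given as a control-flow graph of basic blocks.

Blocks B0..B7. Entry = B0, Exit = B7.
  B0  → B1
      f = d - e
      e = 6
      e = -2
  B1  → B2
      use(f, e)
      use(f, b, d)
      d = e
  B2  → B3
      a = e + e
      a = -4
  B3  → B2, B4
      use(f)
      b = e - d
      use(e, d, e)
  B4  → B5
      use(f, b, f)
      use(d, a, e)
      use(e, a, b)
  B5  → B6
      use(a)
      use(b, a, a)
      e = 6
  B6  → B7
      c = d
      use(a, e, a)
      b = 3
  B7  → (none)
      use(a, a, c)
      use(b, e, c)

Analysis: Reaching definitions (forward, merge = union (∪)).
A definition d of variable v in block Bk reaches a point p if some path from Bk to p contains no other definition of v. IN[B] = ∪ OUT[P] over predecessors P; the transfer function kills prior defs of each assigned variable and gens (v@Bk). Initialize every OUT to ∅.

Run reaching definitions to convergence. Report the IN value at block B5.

Converged values:
  B0:   IN={}   OUT={e@B0, f@B0}
  B1:   IN={e@B0, f@B0}   OUT={d@B1, e@B0, f@B0}
  B2:   IN={a@B2, b@B3, d@B1, e@B0, f@B0}   OUT={a@B2, b@B3, d@B1, e@B0, f@B0}
  B3:   IN={a@B2, b@B3, d@B1, e@B0, f@B0}   OUT={a@B2, b@B3, d@B1, e@B0, f@B0}
  B4:   IN={a@B2, b@B3, d@B1, e@B0, f@B0}   OUT={a@B2, b@B3, d@B1, e@B0, f@B0}
  B5:   IN={a@B2, b@B3, d@B1, e@B0, f@B0}   OUT={a@B2, b@B3, d@B1, e@B5, f@B0}
  B6:   IN={a@B2, b@B3, d@B1, e@B5, f@B0}   OUT={a@B2, b@B6, c@B6, d@B1, e@B5, f@B0}
  B7:   IN={a@B2, b@B6, c@B6, d@B1, e@B5, f@B0}   OUT={a@B2, b@B6, c@B6, d@B1, e@B5, f@B0}

Merge at B5: IN[B5] = OUT[B4] = {a@B2, b@B3, d@B1, e@B0, f@B0}

Answer: {a@B2, b@B3, d@B1, e@B0, f@B0}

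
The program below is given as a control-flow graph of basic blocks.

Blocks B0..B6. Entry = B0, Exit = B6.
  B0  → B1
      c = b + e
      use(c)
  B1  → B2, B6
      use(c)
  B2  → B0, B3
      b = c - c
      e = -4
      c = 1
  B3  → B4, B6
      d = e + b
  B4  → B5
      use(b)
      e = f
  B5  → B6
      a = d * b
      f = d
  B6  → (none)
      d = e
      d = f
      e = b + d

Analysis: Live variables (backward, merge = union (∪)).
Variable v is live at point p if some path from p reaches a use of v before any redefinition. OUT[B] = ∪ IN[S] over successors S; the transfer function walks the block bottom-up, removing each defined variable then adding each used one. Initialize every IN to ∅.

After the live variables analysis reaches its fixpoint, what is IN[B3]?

Per-block solution:
  B0: | IN={b, e, f} | OUT={b, c, e, f}
  B1: | IN={b, c, e, f} | OUT={b, c, e, f}
  B2: | IN={c, f} | OUT={b, e, f}
  B3: | IN={b, e, f} | OUT={b, d, e, f}
  B4: | IN={b, d, f} | OUT={b, d, e}
  B5: | IN={b, d, e} | OUT={b, e, f}
  B6: | IN={b, e, f} | OUT={}

Merge at B3: OUT[B3] = IN[B4] ⊔ IN[B6] = {b, d, e, f}
Applying B3's transfer function to that OUT value gives IN[B3] (row B3 above).

Answer: {b, e, f}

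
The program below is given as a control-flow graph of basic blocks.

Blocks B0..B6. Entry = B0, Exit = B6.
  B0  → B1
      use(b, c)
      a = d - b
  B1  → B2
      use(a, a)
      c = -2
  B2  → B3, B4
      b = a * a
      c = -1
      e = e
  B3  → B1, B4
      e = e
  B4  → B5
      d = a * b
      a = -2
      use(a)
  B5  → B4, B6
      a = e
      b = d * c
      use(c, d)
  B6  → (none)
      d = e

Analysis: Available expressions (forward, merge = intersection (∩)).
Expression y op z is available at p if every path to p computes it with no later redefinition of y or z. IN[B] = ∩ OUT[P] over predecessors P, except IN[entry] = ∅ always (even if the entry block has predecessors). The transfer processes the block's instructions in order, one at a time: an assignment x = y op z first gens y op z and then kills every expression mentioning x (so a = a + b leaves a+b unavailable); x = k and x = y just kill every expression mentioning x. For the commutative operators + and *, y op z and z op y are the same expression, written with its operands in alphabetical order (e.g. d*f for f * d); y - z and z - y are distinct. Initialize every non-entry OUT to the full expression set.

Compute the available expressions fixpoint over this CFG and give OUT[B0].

Answer: {d-b}

Derivation:
Fixpoint table:
  B0: | IN={} | OUT={d-b}
  B1: | IN={} | OUT={}
  B2: | IN={} | OUT={a*a}
  B3: | IN={a*a} | OUT={a*a}
  B4: | IN={} | OUT={}
  B5: | IN={} | OUT={c*d}
  B6: | IN={c*d} | OUT={}

B0 is the boundary node: IN[B0] = {}
Applying B0's transfer function to that IN value gives OUT[B0] (row B0 above).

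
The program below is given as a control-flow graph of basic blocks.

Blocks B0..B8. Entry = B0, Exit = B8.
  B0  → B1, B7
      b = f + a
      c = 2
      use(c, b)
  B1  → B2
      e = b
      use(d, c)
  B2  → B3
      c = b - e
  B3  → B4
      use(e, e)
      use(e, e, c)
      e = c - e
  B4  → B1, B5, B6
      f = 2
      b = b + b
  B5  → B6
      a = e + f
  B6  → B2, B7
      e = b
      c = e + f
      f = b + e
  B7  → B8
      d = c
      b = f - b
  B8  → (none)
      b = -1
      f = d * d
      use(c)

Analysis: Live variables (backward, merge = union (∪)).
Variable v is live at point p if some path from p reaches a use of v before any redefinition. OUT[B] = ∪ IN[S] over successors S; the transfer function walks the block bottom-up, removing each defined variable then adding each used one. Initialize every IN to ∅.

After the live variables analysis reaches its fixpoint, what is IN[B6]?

Answer: {b, d, f}

Derivation:
Converged values:
  B0: | IN={a, d, f} | OUT={b, c, d, f}
  B1: | IN={b, c, d} | OUT={b, d, e}
  B2: | IN={b, d, e} | OUT={b, c, d, e}
  B3: | IN={b, c, d, e} | OUT={b, c, d, e}
  B4: | IN={b, c, d, e} | OUT={b, c, d, e, f}
  B5: | IN={b, d, e, f} | OUT={b, d, f}
  B6: | IN={b, d, f} | OUT={b, c, d, e, f}
  B7: | IN={b, c, f} | OUT={c, d}
  B8: | IN={c, d} | OUT={}

Merge at B6: OUT[B6] = IN[B2] ⊔ IN[B7] = {b, c, d, e, f}
Applying B6's transfer function to that OUT value gives IN[B6] (row B6 above).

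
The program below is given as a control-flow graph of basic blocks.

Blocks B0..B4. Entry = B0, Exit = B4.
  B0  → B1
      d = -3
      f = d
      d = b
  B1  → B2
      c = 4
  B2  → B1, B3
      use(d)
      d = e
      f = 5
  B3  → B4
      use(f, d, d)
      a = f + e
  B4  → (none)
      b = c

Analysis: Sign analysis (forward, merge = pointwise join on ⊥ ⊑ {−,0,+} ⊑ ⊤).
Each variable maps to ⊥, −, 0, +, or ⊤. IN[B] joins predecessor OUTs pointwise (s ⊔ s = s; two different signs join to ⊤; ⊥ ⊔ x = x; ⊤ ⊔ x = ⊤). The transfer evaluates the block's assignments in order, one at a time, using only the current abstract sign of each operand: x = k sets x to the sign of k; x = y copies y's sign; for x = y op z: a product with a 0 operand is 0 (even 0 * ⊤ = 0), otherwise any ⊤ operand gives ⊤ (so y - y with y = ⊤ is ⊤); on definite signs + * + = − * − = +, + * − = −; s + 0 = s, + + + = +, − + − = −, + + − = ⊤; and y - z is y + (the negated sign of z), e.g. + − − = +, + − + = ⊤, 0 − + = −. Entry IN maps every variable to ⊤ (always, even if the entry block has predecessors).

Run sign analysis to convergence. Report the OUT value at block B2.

Answer: {a: ⊤, b: ⊤, c: +, d: ⊤, e: ⊤, f: +}

Trace:
Fixpoint table:
  B0:  IN=(all ⊤)  OUT={f:-; rest ⊤}
  B1:  IN=(all ⊤)  OUT={c:+; rest ⊤}
  B2:  IN={c:+; rest ⊤}  OUT={c:+, f:+; rest ⊤}
  B3:  IN={c:+, f:+; rest ⊤}  OUT={c:+, f:+; rest ⊤}
  B4:  IN={c:+, f:+; rest ⊤}  OUT={b:+, c:+, f:+; rest ⊤}

Merge at B2: IN[B2] = OUT[B1] = {a: ⊤, b: ⊤, c: +, d: ⊤, e: ⊤, f: ⊤}
Applying B2's transfer function to that IN value gives OUT[B2] (row B2 above).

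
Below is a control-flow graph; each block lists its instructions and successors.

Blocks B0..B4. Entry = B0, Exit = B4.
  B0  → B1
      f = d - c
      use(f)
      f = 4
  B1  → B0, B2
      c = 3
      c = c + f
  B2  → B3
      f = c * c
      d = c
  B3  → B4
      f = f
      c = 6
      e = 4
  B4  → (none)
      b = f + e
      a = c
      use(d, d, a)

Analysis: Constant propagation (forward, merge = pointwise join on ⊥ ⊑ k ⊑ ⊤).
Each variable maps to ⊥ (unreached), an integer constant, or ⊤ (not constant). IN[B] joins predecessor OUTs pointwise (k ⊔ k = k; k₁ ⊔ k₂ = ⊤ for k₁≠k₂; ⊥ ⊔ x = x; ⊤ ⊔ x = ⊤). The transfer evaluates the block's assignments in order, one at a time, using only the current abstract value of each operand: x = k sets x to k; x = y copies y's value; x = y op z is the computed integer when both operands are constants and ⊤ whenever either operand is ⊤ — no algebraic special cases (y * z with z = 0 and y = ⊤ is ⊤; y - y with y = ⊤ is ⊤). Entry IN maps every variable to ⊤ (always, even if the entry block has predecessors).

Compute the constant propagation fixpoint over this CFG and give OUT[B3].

Fixpoint table:
  B0:   IN=(all ⊤)   OUT={f:4; rest ⊤}
  B1:   IN={f:4; rest ⊤}   OUT={c:7, f:4; rest ⊤}
  B2:   IN={c:7, f:4; rest ⊤}   OUT={c:7, d:7, f:49; rest ⊤}
  B3:   IN={c:7, d:7, f:49; rest ⊤}   OUT={c:6, d:7, e:4, f:49; rest ⊤}
  B4:   IN={c:6, d:7, e:4, f:49; rest ⊤}   OUT={a:6, b:53, c:6, d:7, e:4, f:49; rest ⊤}

Merge at B3: IN[B3] = OUT[B2] = {a: ⊤, b: ⊤, c: 7, d: 7, e: ⊤, f: 49}
Applying B3's transfer function to that IN value gives OUT[B3] (row B3 above).

Answer: {a: ⊤, b: ⊤, c: 6, d: 7, e: 4, f: 49}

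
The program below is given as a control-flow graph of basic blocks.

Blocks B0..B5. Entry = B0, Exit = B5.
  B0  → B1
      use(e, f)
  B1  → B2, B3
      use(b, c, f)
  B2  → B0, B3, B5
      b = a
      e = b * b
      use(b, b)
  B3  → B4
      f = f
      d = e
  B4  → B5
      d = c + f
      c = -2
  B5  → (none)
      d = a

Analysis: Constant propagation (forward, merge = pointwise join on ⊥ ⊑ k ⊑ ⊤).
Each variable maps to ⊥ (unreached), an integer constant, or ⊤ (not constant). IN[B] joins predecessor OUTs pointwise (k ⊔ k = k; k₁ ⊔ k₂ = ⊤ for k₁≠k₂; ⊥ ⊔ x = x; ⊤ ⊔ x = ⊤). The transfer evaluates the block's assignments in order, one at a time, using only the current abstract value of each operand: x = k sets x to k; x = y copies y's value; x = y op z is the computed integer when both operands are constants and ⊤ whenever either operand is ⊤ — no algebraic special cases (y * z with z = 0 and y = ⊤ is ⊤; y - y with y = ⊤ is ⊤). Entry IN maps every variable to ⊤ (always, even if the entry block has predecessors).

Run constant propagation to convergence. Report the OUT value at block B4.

Per-block solution:
  B0: | IN=(all ⊤) | OUT=(all ⊤)
  B1: | IN=(all ⊤) | OUT=(all ⊤)
  B2: | IN=(all ⊤) | OUT=(all ⊤)
  B3: | IN=(all ⊤) | OUT=(all ⊤)
  B4: | IN=(all ⊤) | OUT={c:-2; rest ⊤}
  B5: | IN=(all ⊤) | OUT=(all ⊤)

Merge at B4: IN[B4] = OUT[B3] = {a: ⊤, b: ⊤, c: ⊤, d: ⊤, e: ⊤, f: ⊤}
Applying B4's transfer function to that IN value gives OUT[B4] (row B4 above).

Answer: {a: ⊤, b: ⊤, c: -2, d: ⊤, e: ⊤, f: ⊤}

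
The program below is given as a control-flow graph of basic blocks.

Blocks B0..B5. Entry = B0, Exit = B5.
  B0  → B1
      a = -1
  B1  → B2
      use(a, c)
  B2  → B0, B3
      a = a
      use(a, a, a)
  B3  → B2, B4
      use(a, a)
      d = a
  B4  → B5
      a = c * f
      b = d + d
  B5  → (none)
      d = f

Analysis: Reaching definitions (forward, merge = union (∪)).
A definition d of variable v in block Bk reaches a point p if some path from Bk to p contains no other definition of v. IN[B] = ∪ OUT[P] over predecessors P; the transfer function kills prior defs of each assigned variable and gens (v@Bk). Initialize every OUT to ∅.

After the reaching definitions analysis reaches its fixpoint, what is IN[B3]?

Converged values:
  B0: | IN={a@B2, d@B3} | OUT={a@B0, d@B3}
  B1: | IN={a@B0, d@B3} | OUT={a@B0, d@B3}
  B2: | IN={a@B0, a@B2, d@B3} | OUT={a@B2, d@B3}
  B3: | IN={a@B2, d@B3} | OUT={a@B2, d@B3}
  B4: | IN={a@B2, d@B3} | OUT={a@B4, b@B4, d@B3}
  B5: | IN={a@B4, b@B4, d@B3} | OUT={a@B4, b@B4, d@B5}

Merge at B3: IN[B3] = OUT[B2] = {a@B2, d@B3}

Answer: {a@B2, d@B3}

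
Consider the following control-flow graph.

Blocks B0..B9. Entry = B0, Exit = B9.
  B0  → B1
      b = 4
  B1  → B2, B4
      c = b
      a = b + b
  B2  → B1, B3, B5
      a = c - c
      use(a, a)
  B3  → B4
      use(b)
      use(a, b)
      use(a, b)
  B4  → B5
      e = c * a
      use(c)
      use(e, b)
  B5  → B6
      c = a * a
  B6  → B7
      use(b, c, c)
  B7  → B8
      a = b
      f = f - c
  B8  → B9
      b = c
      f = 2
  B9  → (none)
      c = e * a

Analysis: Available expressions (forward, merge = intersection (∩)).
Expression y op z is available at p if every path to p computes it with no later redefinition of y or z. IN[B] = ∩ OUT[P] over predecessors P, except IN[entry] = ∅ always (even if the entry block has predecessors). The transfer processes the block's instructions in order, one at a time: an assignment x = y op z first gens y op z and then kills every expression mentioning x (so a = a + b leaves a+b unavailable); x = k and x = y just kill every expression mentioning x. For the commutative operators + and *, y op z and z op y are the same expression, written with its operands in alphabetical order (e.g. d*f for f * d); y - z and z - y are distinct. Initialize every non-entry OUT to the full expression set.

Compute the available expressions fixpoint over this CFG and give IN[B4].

Per-block solution:
  B0:   IN={}   OUT={}
  B1:   IN={}   OUT={b+b}
  B2:   IN={b+b}   OUT={b+b, c-c}
  B3:   IN={b+b, c-c}   OUT={b+b, c-c}
  B4:   IN={b+b}   OUT={a*c, b+b}
  B5:   IN={b+b}   OUT={a*a, b+b}
  B6:   IN={a*a, b+b}   OUT={a*a, b+b}
  B7:   IN={a*a, b+b}   OUT={b+b}
  B8:   IN={b+b}   OUT={}
  B9:   IN={}   OUT={a*e}

Merge at B4: IN[B4] = OUT[B1] ∩ OUT[B3] = {b+b}

Answer: {b+b}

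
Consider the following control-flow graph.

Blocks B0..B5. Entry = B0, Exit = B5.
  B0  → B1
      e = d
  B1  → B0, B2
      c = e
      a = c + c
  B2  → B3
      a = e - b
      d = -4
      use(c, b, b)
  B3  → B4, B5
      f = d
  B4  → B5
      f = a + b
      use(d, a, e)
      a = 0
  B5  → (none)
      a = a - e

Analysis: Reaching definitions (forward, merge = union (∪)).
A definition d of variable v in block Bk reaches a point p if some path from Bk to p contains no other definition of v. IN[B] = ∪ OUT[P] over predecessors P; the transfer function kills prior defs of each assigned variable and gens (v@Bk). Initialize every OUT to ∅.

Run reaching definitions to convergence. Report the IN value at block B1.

Converged values:
  B0:  IN={a@B1, c@B1, e@B0}  OUT={a@B1, c@B1, e@B0}
  B1:  IN={a@B1, c@B1, e@B0}  OUT={a@B1, c@B1, e@B0}
  B2:  IN={a@B1, c@B1, e@B0}  OUT={a@B2, c@B1, d@B2, e@B0}
  B3:  IN={a@B2, c@B1, d@B2, e@B0}  OUT={a@B2, c@B1, d@B2, e@B0, f@B3}
  B4:  IN={a@B2, c@B1, d@B2, e@B0, f@B3}  OUT={a@B4, c@B1, d@B2, e@B0, f@B4}
  B5:  IN={a@B2, a@B4, c@B1, d@B2, e@B0, f@B3, f@B4}  OUT={a@B5, c@B1, d@B2, e@B0, f@B3, f@B4}

Merge at B1: IN[B1] = OUT[B0] = {a@B1, c@B1, e@B0}

Answer: {a@B1, c@B1, e@B0}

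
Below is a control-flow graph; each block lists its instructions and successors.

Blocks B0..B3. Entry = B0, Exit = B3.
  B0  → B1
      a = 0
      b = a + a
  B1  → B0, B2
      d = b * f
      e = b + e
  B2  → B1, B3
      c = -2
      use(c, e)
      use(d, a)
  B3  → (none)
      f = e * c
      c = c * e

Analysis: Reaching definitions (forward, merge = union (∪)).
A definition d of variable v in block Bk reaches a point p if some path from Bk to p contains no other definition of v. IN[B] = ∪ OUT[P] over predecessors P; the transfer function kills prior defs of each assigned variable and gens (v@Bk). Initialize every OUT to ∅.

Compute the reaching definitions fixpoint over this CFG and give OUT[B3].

Converged values:
  B0: | IN={a@B0, b@B0, c@B2, d@B1, e@B1} | OUT={a@B0, b@B0, c@B2, d@B1, e@B1}
  B1: | IN={a@B0, b@B0, c@B2, d@B1, e@B1} | OUT={a@B0, b@B0, c@B2, d@B1, e@B1}
  B2: | IN={a@B0, b@B0, c@B2, d@B1, e@B1} | OUT={a@B0, b@B0, c@B2, d@B1, e@B1}
  B3: | IN={a@B0, b@B0, c@B2, d@B1, e@B1} | OUT={a@B0, b@B0, c@B3, d@B1, e@B1, f@B3}

Merge at B3: IN[B3] = OUT[B2] = {a@B0, b@B0, c@B2, d@B1, e@B1}
Applying B3's transfer function to that IN value gives OUT[B3] (row B3 above).

Answer: {a@B0, b@B0, c@B3, d@B1, e@B1, f@B3}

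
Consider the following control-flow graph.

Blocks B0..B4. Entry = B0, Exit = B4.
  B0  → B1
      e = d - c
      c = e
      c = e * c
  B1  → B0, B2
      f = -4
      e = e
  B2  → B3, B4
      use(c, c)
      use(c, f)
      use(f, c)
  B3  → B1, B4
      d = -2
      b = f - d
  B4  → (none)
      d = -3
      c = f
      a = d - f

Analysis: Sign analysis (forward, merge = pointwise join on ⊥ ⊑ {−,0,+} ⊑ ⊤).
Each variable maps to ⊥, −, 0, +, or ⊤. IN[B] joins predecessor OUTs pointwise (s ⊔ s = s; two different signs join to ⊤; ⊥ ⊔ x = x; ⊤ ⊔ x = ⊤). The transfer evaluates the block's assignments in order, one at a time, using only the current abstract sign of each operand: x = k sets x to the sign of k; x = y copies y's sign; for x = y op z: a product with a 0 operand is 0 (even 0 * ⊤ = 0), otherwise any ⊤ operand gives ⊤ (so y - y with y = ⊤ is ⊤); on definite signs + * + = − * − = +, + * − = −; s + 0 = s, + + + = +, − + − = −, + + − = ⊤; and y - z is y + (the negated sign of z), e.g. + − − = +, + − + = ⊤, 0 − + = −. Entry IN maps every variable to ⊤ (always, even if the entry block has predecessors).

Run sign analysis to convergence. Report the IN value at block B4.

Answer: {a: ⊤, b: ⊤, c: ⊤, d: ⊤, e: ⊤, f: -}

Trace:
Per-block solution:
  B0:  IN=(all ⊤)  OUT=(all ⊤)
  B1:  IN=(all ⊤)  OUT={f:-; rest ⊤}
  B2:  IN={f:-; rest ⊤}  OUT={f:-; rest ⊤}
  B3:  IN={f:-; rest ⊤}  OUT={d:-, f:-; rest ⊤}
  B4:  IN={f:-; rest ⊤}  OUT={c:-, d:-, f:-; rest ⊤}

Merge at B4: IN[B4] = OUT[B2] ⊔ OUT[B3] = {a: ⊤, b: ⊤, c: ⊤, d: ⊤, e: ⊤, f: -}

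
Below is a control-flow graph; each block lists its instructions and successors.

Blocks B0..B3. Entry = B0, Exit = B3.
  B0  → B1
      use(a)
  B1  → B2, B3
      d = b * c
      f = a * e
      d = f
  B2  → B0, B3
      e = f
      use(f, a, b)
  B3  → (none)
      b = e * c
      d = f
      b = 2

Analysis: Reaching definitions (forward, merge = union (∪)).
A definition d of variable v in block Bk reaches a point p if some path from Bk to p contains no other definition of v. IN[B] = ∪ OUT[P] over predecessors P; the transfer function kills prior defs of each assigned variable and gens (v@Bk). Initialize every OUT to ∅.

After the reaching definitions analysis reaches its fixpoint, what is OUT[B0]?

Answer: {d@B1, e@B2, f@B1}

Trace:
Converged values:
  B0:  IN={d@B1, e@B2, f@B1}  OUT={d@B1, e@B2, f@B1}
  B1:  IN={d@B1, e@B2, f@B1}  OUT={d@B1, e@B2, f@B1}
  B2:  IN={d@B1, e@B2, f@B1}  OUT={d@B1, e@B2, f@B1}
  B3:  IN={d@B1, e@B2, f@B1}  OUT={b@B3, d@B3, e@B2, f@B1}

Merge at B0 (entry node, so the boundary value {} is joined with the incoming edge(s)): IN[B0] = {} ⊔ OUT[B2] = {d@B1, e@B2, f@B1}
Applying B0's transfer function to that IN value gives OUT[B0] (row B0 above).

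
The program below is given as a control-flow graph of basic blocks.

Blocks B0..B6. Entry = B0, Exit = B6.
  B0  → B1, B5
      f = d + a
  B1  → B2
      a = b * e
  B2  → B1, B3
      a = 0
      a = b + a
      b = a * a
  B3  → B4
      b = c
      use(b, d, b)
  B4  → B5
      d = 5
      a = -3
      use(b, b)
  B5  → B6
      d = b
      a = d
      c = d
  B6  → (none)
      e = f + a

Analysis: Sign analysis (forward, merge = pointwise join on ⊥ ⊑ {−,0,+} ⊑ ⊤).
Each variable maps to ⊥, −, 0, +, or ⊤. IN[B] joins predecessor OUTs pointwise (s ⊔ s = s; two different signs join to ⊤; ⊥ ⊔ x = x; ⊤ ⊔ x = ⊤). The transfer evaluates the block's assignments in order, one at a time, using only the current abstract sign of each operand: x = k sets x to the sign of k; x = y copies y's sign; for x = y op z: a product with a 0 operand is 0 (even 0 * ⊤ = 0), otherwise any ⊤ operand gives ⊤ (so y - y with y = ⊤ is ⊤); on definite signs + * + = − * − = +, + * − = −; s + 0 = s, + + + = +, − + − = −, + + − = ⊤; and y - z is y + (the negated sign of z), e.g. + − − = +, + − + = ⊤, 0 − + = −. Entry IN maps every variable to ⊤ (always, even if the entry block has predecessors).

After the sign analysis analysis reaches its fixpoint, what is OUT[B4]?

Answer: {a: -, b: ⊤, c: ⊤, d: +, e: ⊤, f: ⊤}

Trace:
Per-block solution:
  B0: | IN=(all ⊤) | OUT=(all ⊤)
  B1: | IN=(all ⊤) | OUT=(all ⊤)
  B2: | IN=(all ⊤) | OUT=(all ⊤)
  B3: | IN=(all ⊤) | OUT=(all ⊤)
  B4: | IN=(all ⊤) | OUT={a:-, d:+; rest ⊤}
  B5: | IN=(all ⊤) | OUT=(all ⊤)
  B6: | IN=(all ⊤) | OUT=(all ⊤)

Merge at B4: IN[B4] = OUT[B3] = {a: ⊤, b: ⊤, c: ⊤, d: ⊤, e: ⊤, f: ⊤}
Applying B4's transfer function to that IN value gives OUT[B4] (row B4 above).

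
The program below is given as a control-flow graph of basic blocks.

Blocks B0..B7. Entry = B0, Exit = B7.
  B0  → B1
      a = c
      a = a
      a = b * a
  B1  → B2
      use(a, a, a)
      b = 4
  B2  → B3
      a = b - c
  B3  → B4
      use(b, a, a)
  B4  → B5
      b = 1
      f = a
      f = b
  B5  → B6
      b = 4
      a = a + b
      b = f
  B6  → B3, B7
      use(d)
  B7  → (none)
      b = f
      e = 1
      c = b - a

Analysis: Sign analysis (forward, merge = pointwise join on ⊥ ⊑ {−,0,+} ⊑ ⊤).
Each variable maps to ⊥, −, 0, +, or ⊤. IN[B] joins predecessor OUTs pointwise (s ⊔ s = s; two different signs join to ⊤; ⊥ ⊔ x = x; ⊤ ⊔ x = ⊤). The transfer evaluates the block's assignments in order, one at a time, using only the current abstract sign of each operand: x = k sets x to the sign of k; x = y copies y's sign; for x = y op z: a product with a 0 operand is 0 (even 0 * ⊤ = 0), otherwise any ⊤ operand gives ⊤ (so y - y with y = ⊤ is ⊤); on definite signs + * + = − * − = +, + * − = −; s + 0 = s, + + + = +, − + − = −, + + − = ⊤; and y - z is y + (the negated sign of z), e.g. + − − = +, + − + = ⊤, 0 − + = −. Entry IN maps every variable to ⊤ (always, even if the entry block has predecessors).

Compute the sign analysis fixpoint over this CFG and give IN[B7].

Answer: {a: ⊤, b: +, c: ⊤, d: ⊤, e: ⊤, f: +}

Derivation:
Per-block solution:
  B0: | IN=(all ⊤) | OUT=(all ⊤)
  B1: | IN=(all ⊤) | OUT={b:+; rest ⊤}
  B2: | IN={b:+; rest ⊤} | OUT={b:+; rest ⊤}
  B3: | IN={b:+; rest ⊤} | OUT={b:+; rest ⊤}
  B4: | IN={b:+; rest ⊤} | OUT={b:+, f:+; rest ⊤}
  B5: | IN={b:+, f:+; rest ⊤} | OUT={b:+, f:+; rest ⊤}
  B6: | IN={b:+, f:+; rest ⊤} | OUT={b:+, f:+; rest ⊤}
  B7: | IN={b:+, f:+; rest ⊤} | OUT={b:+, e:+, f:+; rest ⊤}

Merge at B7: IN[B7] = OUT[B6] = {a: ⊤, b: +, c: ⊤, d: ⊤, e: ⊤, f: +}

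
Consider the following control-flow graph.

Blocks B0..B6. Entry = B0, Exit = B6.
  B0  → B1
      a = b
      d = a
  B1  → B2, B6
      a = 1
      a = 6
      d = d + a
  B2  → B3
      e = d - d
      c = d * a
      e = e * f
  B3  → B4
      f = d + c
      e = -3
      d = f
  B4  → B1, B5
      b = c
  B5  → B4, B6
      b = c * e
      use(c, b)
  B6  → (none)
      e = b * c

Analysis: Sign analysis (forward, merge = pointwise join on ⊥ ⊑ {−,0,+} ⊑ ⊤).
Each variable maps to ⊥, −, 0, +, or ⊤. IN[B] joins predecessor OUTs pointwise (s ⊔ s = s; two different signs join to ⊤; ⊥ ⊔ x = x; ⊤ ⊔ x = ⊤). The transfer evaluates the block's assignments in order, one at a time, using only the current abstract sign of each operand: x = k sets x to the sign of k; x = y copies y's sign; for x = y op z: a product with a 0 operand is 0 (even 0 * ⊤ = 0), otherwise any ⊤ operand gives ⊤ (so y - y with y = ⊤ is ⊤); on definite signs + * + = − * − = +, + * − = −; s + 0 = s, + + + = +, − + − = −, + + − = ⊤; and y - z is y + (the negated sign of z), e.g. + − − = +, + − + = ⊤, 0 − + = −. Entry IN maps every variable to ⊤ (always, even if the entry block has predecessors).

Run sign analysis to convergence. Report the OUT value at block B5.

Fixpoint table:
  B0:   IN=(all ⊤)   OUT=(all ⊤)
  B1:   IN=(all ⊤)   OUT={a:+; rest ⊤}
  B2:   IN={a:+; rest ⊤}   OUT={a:+; rest ⊤}
  B3:   IN={a:+; rest ⊤}   OUT={a:+, e:-; rest ⊤}
  B4:   IN={a:+, e:-; rest ⊤}   OUT={a:+, e:-; rest ⊤}
  B5:   IN={a:+, e:-; rest ⊤}   OUT={a:+, e:-; rest ⊤}
  B6:   IN={a:+; rest ⊤}   OUT={a:+; rest ⊤}

Merge at B5: IN[B5] = OUT[B4] = {a: +, b: ⊤, c: ⊤, d: ⊤, e: -, f: ⊤}
Applying B5's transfer function to that IN value gives OUT[B5] (row B5 above).

Answer: {a: +, b: ⊤, c: ⊤, d: ⊤, e: -, f: ⊤}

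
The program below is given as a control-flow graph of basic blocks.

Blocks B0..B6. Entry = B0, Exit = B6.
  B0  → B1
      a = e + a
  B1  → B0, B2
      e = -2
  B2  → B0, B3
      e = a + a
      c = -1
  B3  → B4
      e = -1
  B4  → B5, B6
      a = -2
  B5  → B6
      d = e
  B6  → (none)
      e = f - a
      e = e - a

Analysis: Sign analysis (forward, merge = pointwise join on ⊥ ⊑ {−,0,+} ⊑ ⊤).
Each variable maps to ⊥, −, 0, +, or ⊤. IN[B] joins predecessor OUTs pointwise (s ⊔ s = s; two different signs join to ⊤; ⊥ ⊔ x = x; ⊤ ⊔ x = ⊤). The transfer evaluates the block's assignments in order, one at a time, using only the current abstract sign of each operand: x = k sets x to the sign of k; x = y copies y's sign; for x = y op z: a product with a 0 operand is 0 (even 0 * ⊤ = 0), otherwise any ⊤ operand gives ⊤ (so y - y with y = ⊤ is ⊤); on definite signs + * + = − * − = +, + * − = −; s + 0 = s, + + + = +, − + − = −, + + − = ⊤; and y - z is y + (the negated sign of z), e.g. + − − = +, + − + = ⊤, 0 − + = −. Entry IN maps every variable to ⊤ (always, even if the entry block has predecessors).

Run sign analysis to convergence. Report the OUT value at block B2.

Converged values:
  B0:   IN=(all ⊤)   OUT=(all ⊤)
  B1:   IN=(all ⊤)   OUT={e:-; rest ⊤}
  B2:   IN={e:-; rest ⊤}   OUT={c:-; rest ⊤}
  B3:   IN={c:-; rest ⊤}   OUT={c:-, e:-; rest ⊤}
  B4:   IN={c:-, e:-; rest ⊤}   OUT={a:-, c:-, e:-; rest ⊤}
  B5:   IN={a:-, c:-, e:-; rest ⊤}   OUT={a:-, c:-, d:-, e:-; rest ⊤}
  B6:   IN={a:-, c:-, e:-; rest ⊤}   OUT={a:-, c:-; rest ⊤}

Merge at B2: IN[B2] = OUT[B1] = {a: ⊤, b: ⊤, c: ⊤, d: ⊤, e: -, f: ⊤}
Applying B2's transfer function to that IN value gives OUT[B2] (row B2 above).

Answer: {a: ⊤, b: ⊤, c: -, d: ⊤, e: ⊤, f: ⊤}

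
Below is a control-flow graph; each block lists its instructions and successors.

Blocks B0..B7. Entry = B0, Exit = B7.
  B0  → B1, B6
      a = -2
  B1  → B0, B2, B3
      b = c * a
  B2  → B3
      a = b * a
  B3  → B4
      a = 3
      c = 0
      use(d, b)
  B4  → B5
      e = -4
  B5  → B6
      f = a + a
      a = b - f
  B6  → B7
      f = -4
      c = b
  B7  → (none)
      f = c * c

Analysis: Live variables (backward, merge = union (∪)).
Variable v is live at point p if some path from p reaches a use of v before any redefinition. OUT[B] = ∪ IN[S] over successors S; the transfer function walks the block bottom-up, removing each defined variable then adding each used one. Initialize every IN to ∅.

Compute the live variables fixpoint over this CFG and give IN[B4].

Answer: {a, b}

Derivation:
Per-block solution:
  B0:  IN={b, c, d}  OUT={a, b, c, d}
  B1:  IN={a, c, d}  OUT={a, b, c, d}
  B2:  IN={a, b, d}  OUT={b, d}
  B3:  IN={b, d}  OUT={a, b}
  B4:  IN={a, b}  OUT={a, b}
  B5:  IN={a, b}  OUT={b}
  B6:  IN={b}  OUT={c}
  B7:  IN={c}  OUT={}

Merge at B4: OUT[B4] = IN[B5] = {a, b}
Applying B4's transfer function to that OUT value gives IN[B4] (row B4 above).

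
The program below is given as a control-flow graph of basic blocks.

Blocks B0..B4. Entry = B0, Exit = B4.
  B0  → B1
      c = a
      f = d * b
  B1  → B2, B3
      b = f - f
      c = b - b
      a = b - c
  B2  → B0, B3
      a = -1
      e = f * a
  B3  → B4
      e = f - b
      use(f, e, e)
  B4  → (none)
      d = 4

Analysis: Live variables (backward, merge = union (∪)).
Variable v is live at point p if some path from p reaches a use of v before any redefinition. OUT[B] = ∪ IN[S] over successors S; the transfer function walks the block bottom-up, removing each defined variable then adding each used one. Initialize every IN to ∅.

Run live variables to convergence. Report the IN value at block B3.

Answer: {b, f}

Derivation:
Converged values:
  B0:   IN={a, b, d}   OUT={d, f}
  B1:   IN={d, f}   OUT={b, d, f}
  B2:   IN={b, d, f}   OUT={a, b, d, f}
  B3:   IN={b, f}   OUT={}
  B4:   IN={}   OUT={}

Merge at B3: OUT[B3] = IN[B4] = {}
Applying B3's transfer function to that OUT value gives IN[B3] (row B3 above).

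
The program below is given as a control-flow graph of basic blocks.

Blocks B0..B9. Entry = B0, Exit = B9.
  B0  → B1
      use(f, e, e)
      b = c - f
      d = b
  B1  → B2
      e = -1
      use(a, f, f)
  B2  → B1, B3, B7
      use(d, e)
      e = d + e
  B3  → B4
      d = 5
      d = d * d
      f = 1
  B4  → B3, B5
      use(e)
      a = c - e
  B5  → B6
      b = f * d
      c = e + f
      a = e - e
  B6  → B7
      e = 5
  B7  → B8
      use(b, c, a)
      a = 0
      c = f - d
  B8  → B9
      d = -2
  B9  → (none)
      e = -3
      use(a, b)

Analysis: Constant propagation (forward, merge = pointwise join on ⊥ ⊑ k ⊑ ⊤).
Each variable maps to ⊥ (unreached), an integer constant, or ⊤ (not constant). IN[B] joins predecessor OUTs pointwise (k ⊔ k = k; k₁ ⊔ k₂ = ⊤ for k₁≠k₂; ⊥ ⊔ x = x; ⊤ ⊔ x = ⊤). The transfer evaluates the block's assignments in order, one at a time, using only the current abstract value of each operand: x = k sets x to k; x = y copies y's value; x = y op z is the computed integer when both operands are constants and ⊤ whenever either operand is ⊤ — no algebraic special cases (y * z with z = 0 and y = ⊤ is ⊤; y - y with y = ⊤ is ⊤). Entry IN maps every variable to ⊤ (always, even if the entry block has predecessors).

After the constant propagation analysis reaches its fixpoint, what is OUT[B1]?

Converged values:
  B0:  IN=(all ⊤)  OUT=(all ⊤)
  B1:  IN=(all ⊤)  OUT={e:-1; rest ⊤}
  B2:  IN={e:-1; rest ⊤}  OUT=(all ⊤)
  B3:  IN=(all ⊤)  OUT={d:25, f:1; rest ⊤}
  B4:  IN={d:25, f:1; rest ⊤}  OUT={d:25, f:1; rest ⊤}
  B5:  IN={d:25, f:1; rest ⊤}  OUT={b:25, d:25, f:1; rest ⊤}
  B6:  IN={b:25, d:25, f:1; rest ⊤}  OUT={b:25, d:25, e:5, f:1; rest ⊤}
  B7:  IN=(all ⊤)  OUT={a:0; rest ⊤}
  B8:  IN={a:0; rest ⊤}  OUT={a:0, d:-2; rest ⊤}
  B9:  IN={a:0, d:-2; rest ⊤}  OUT={a:0, d:-2, e:-3; rest ⊤}

Merge at B1: IN[B1] = OUT[B0] ⊔ OUT[B2] = {a: ⊤, b: ⊤, c: ⊤, d: ⊤, e: ⊤, f: ⊤}
Applying B1's transfer function to that IN value gives OUT[B1] (row B1 above).

Answer: {a: ⊤, b: ⊤, c: ⊤, d: ⊤, e: -1, f: ⊤}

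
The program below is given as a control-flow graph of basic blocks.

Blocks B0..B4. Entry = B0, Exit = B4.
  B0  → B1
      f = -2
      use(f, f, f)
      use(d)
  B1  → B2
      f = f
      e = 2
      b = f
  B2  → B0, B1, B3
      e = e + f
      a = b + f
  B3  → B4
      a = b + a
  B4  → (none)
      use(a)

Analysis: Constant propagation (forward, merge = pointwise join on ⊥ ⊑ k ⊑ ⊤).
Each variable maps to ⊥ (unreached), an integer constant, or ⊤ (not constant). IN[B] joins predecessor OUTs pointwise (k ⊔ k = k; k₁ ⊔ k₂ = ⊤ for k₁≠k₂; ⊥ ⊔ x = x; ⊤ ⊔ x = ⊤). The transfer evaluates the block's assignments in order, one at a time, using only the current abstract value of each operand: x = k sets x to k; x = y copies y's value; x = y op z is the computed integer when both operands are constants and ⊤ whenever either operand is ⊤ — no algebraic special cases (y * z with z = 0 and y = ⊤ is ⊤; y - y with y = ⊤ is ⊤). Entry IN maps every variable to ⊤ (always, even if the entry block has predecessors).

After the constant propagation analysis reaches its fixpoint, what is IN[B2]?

Answer: {a: ⊤, b: -2, c: ⊤, d: ⊤, e: 2, f: -2}

Trace:
Fixpoint table:
  B0:   IN=(all ⊤)   OUT={f:-2; rest ⊤}
  B1:   IN={f:-2; rest ⊤}   OUT={b:-2, e:2, f:-2; rest ⊤}
  B2:   IN={b:-2, e:2, f:-2; rest ⊤}   OUT={a:-4, b:-2, e:0, f:-2; rest ⊤}
  B3:   IN={a:-4, b:-2, e:0, f:-2; rest ⊤}   OUT={a:-6, b:-2, e:0, f:-2; rest ⊤}
  B4:   IN={a:-6, b:-2, e:0, f:-2; rest ⊤}   OUT={a:-6, b:-2, e:0, f:-2; rest ⊤}

Merge at B2: IN[B2] = OUT[B1] = {a: ⊤, b: -2, c: ⊤, d: ⊤, e: 2, f: -2}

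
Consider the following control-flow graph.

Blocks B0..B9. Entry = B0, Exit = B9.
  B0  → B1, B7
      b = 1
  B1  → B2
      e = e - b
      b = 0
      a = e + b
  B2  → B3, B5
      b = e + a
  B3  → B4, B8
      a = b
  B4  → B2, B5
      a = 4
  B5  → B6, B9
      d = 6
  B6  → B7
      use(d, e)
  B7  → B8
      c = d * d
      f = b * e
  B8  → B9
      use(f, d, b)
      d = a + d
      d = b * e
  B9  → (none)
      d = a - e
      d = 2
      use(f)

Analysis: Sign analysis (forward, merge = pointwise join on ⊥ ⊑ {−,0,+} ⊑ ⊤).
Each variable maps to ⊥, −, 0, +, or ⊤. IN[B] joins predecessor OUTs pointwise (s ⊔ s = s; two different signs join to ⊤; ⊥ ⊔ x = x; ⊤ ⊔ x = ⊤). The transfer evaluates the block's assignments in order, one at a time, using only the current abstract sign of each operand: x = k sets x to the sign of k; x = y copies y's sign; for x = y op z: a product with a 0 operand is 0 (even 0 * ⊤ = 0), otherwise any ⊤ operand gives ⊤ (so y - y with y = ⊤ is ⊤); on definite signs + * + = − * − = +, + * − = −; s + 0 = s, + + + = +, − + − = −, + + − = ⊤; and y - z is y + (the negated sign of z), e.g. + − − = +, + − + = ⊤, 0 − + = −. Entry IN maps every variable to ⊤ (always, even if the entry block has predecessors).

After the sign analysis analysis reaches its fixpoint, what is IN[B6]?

Fixpoint table:
  B0:   IN=(all ⊤)   OUT={b:+; rest ⊤}
  B1:   IN={b:+; rest ⊤}   OUT={b:0; rest ⊤}
  B2:   IN=(all ⊤)   OUT=(all ⊤)
  B3:   IN=(all ⊤)   OUT=(all ⊤)
  B4:   IN=(all ⊤)   OUT={a:+; rest ⊤}
  B5:   IN=(all ⊤)   OUT={d:+; rest ⊤}
  B6:   IN={d:+; rest ⊤}   OUT={d:+; rest ⊤}
  B7:   IN=(all ⊤)   OUT=(all ⊤)
  B8:   IN=(all ⊤)   OUT=(all ⊤)
  B9:   IN=(all ⊤)   OUT={d:+; rest ⊤}

Merge at B6: IN[B6] = OUT[B5] = {a: ⊤, b: ⊤, c: ⊤, d: +, e: ⊤, f: ⊤}

Answer: {a: ⊤, b: ⊤, c: ⊤, d: +, e: ⊤, f: ⊤}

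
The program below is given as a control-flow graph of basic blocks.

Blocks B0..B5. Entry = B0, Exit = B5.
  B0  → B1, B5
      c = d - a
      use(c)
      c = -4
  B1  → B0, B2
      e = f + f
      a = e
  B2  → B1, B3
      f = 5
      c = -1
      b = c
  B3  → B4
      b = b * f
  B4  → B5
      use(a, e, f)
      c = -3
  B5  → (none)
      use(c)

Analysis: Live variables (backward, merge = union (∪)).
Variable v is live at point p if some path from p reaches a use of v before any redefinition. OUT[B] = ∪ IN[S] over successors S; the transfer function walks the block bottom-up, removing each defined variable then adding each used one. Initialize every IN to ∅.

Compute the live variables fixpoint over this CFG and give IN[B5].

Answer: {c}

Derivation:
Per-block solution:
  B0: | IN={a, d, f} | OUT={c, d, f}
  B1: | IN={d, f} | OUT={a, d, e, f}
  B2: | IN={a, d, e} | OUT={a, b, d, e, f}
  B3: | IN={a, b, e, f} | OUT={a, e, f}
  B4: | IN={a, e, f} | OUT={c}
  B5: | IN={c} | OUT={}

B5 is the boundary node: OUT[B5] = {}
Applying B5's transfer function to that OUT value gives IN[B5] (row B5 above).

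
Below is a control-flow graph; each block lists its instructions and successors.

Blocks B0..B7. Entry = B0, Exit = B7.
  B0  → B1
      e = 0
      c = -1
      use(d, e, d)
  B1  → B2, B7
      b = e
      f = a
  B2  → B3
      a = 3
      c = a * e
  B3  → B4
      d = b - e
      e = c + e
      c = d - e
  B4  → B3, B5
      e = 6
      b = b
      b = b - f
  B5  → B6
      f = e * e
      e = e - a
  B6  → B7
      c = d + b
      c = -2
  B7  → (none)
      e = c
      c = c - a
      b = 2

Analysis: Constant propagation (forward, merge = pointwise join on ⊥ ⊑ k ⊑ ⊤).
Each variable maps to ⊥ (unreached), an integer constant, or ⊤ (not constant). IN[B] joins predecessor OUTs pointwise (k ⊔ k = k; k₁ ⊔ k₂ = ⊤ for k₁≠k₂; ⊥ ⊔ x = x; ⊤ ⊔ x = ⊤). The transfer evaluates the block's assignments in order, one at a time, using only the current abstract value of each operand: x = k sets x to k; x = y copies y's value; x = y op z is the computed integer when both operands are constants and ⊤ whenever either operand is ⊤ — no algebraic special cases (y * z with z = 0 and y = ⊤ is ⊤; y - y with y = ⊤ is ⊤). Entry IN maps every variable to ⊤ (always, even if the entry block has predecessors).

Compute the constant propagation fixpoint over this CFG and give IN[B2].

Per-block solution:
  B0:   IN=(all ⊤)   OUT={c:-1, e:0; rest ⊤}
  B1:   IN={c:-1, e:0; rest ⊤}   OUT={b:0, c:-1, e:0; rest ⊤}
  B2:   IN={b:0, c:-1, e:0; rest ⊤}   OUT={a:3, b:0, c:0, e:0; rest ⊤}
  B3:   IN={a:3; rest ⊤}   OUT={a:3; rest ⊤}
  B4:   IN={a:3; rest ⊤}   OUT={a:3, e:6; rest ⊤}
  B5:   IN={a:3, e:6; rest ⊤}   OUT={a:3, e:3, f:36; rest ⊤}
  B6:   IN={a:3, e:3, f:36; rest ⊤}   OUT={a:3, c:-2, e:3, f:36; rest ⊤}
  B7:   IN=(all ⊤)   OUT={b:2; rest ⊤}

Merge at B2: IN[B2] = OUT[B1] = {a: ⊤, b: 0, c: -1, d: ⊤, e: 0, f: ⊤}

Answer: {a: ⊤, b: 0, c: -1, d: ⊤, e: 0, f: ⊤}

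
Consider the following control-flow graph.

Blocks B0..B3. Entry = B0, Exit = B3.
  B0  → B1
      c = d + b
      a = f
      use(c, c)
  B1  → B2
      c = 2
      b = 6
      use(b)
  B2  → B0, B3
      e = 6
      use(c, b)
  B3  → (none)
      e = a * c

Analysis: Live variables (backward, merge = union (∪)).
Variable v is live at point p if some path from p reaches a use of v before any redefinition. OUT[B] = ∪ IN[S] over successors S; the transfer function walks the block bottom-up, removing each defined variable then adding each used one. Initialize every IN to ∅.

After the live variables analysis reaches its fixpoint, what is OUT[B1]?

Answer: {a, b, c, d, f}

Working:
Converged values:
  B0:   IN={b, d, f}   OUT={a, d, f}
  B1:   IN={a, d, f}   OUT={a, b, c, d, f}
  B2:   IN={a, b, c, d, f}   OUT={a, b, c, d, f}
  B3:   IN={a, c}   OUT={}

Merge at B1: OUT[B1] = IN[B2] = {a, b, c, d, f}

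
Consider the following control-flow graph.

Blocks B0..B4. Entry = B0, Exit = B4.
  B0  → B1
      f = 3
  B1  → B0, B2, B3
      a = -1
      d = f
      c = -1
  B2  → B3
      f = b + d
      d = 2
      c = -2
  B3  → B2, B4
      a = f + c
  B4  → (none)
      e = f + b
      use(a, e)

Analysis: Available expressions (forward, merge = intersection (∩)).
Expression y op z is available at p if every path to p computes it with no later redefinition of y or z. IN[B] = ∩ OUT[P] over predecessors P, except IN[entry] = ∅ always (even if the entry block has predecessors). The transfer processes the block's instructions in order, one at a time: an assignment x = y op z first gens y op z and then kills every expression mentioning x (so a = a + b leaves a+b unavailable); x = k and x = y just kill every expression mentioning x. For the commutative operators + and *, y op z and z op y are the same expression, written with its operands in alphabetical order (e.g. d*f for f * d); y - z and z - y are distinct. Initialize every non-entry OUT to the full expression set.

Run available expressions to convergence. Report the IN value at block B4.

Answer: {c+f}

Working:
Per-block solution:
  B0:  IN={}  OUT={}
  B1:  IN={}  OUT={}
  B2:  IN={}  OUT={}
  B3:  IN={}  OUT={c+f}
  B4:  IN={c+f}  OUT={b+f, c+f}

Merge at B4: IN[B4] = OUT[B3] = {c+f}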